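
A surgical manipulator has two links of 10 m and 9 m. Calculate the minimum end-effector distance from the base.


Given: L1 = 10 m, L2 = 9 m
For a 2-link planar arm, min reach = |L1 - L2| (second link folded back)
Min reach = |10 - 9|
Min reach = 1 m

1 m


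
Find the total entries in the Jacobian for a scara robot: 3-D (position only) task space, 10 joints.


Given: task space dimension = 3, joints = 10
Jacobian is a 3 x 10 matrix
Total entries = rows * columns
Total = 3 * 10
Total = 30

30


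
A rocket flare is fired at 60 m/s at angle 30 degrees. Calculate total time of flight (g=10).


Given: v0 = 60 m/s, theta = 30 deg, g = 10 m/s^2
sin(30) = 1/2
Using T = 2*v0*sin(theta) / g
T = 2*60*1/2 / 10
T = 60 / 10
T = 6 s

6 s


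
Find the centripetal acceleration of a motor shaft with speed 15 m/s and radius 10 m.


Given: v = 15 m/s, r = 10 m
Using a_c = v^2 / r
a_c = 15^2 / 10
a_c = 225 / 10
a_c = 45/2 m/s^2

45/2 m/s^2


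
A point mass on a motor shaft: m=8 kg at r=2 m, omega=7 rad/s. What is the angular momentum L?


Given: m = 8 kg, r = 2 m, omega = 7 rad/s
For a point mass: I = m*r^2
I = 8*2^2 = 8*4 = 32
L = I*omega = 32*7
L = 224 kg*m^2/s

224 kg*m^2/s


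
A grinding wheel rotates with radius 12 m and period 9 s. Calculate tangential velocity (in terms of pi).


Given: radius r = 12 m, period T = 9 s
Using v = 2*pi*r / T
v = 2*pi*12 / 9
v = 24*pi / 9
v = 8/3*pi m/s

8/3*pi m/s


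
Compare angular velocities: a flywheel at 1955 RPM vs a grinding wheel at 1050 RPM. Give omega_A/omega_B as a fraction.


Given: RPM_A = 1955, RPM_B = 1050
omega = 2*pi*RPM/60, so omega_A/omega_B = RPM_A / RPM_B
omega_A/omega_B = 1955 / 1050
omega_A/omega_B = 391/210

391/210


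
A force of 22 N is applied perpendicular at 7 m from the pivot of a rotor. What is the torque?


Given: F = 22 N, r = 7 m, angle = 90 deg (perpendicular)
Using tau = F * r * sin(90)
sin(90) = 1
tau = 22 * 7 * 1
tau = 154 Nm

154 Nm


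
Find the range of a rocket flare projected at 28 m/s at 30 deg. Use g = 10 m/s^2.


Given: v0 = 28 m/s, theta = 30 deg, g = 10 m/s^2
sin(2*30) = sin(60) = sqrt(3)/2
Using R = v0^2 * sin(2*theta) / g
R = 28^2 * (sqrt(3)/2) / 10
R = 784 * sqrt(3) / 20
R = 196/5*sqrt(3) m

196/5*sqrt(3) m


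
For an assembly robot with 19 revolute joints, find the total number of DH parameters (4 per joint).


Given: 19 joints, 4 DH parameters per joint (d, theta, a, alpha)
Total DH parameters = number_of_joints * 4
Total = 19 * 4
Total = 76

76


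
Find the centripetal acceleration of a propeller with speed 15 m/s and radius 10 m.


Given: v = 15 m/s, r = 10 m
Using a_c = v^2 / r
a_c = 15^2 / 10
a_c = 225 / 10
a_c = 45/2 m/s^2

45/2 m/s^2


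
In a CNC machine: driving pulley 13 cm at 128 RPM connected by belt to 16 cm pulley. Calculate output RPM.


Given: D1 = 13 cm, w1 = 128 RPM, D2 = 16 cm
Using D1*w1 = D2*w2
w2 = D1*w1 / D2
w2 = 13*128 / 16
w2 = 1664 / 16
w2 = 104 RPM

104 RPM


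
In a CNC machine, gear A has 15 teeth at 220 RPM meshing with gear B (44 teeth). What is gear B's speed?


Given: N1 = 15 teeth, w1 = 220 RPM, N2 = 44 teeth
Using N1*w1 = N2*w2
w2 = N1*w1 / N2
w2 = 15*220 / 44
w2 = 3300 / 44
w2 = 75 RPM

75 RPM


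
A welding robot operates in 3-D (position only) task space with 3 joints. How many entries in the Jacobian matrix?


Given: task space dimension = 3, joints = 3
Jacobian is a 3 x 3 matrix
Total entries = rows * columns
Total = 3 * 3
Total = 9

9


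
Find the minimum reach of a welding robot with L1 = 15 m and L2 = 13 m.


Given: L1 = 15 m, L2 = 13 m
For a 2-link planar arm, min reach = |L1 - L2| (second link folded back)
Min reach = |15 - 13|
Min reach = 2 m

2 m


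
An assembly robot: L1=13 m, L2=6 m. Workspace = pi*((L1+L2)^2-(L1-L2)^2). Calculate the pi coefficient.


Given: L1 = 13, L2 = 6
(L1+L2)^2 = (19)^2 = 361
(L1-L2)^2 = (7)^2 = 49
Difference = 361 - 49 = 312
This equals 4*L1*L2 = 4*13*6 = 312
Workspace area = 312*pi

312


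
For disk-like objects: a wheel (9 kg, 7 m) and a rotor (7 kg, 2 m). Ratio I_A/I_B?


Given: M1=9 kg, R1=7 m, M2=7 kg, R2=2 m
For a disk: I = (1/2)*M*R^2, so I_A/I_B = (M1*R1^2)/(M2*R2^2)
M1*R1^2 = 9*49 = 441
M2*R2^2 = 7*4 = 28
I_A/I_B = 441/28 = 63/4

63/4


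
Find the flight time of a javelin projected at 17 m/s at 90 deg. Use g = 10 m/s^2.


Given: v0 = 17 m/s, theta = 90 deg, g = 10 m/s^2
sin(90) = 1
Using T = 2*v0*sin(theta) / g
T = 2*17*1 / 10
T = 34 / 10
T = 17/5 s

17/5 s


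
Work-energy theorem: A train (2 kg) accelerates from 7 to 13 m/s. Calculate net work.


Given: m = 2 kg, v0 = 7 m/s, v = 13 m/s
Using W = (1/2)*m*(v^2 - v0^2)
v^2 = 13^2 = 169
v0^2 = 7^2 = 49
v^2 - v0^2 = 169 - 49 = 120
W = (1/2)*2*120 = 120 J

120 J


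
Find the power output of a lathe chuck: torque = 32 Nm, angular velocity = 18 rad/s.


Given: tau = 32 Nm, omega = 18 rad/s
Using P = tau * omega
P = 32 * 18
P = 576 W

576 W


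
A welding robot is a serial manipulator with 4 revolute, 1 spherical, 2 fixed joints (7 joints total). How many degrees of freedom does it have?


Given: serial robot with 4 revolute, 1 spherical, 2 fixed joints
DOF contribution per joint type: revolute=1, prismatic=1, spherical=3, fixed=0
DOF = 4*1 + 1*3 + 2*0
DOF = 7

7


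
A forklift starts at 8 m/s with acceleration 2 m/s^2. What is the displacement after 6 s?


Given: v0 = 8 m/s, a = 2 m/s^2, t = 6 s
Using s = v0*t + (1/2)*a*t^2
s = 8*6 + (1/2)*2*6^2
s = 48 + (1/2)*72
s = 48 + 36
s = 84

84 m


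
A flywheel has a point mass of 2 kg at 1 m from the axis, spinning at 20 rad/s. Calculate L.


Given: m = 2 kg, r = 1 m, omega = 20 rad/s
For a point mass: I = m*r^2
I = 2*1^2 = 2*1 = 2
L = I*omega = 2*20
L = 40 kg*m^2/s

40 kg*m^2/s


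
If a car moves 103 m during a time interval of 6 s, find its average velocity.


Given: distance d = 103 m, time t = 6 s
Using v = d / t
v = 103 / 6
v = 103/6 m/s

103/6 m/s


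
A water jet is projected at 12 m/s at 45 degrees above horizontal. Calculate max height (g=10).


Given: v0 = 12 m/s, theta = 45 deg, g = 10 m/s^2
sin^2(45) = 1/2
Using H = v0^2 * sin^2(theta) / (2*g)
H = 12^2 * 1/2 / (2*10)
H = 144 * 1/2 / 20
H = 72 / 20
H = 18/5 m

18/5 m


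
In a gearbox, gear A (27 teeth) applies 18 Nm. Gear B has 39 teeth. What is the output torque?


Given: N1 = 27, N2 = 39, T1 = 18 Nm
Using T2/T1 = N2/N1
T2 = T1 * N2 / N1
T2 = 18 * 39 / 27
T2 = 702 / 27
T2 = 26 Nm

26 Nm


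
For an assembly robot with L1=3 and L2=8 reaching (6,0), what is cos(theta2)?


Given: L1 = 3, L2 = 8, target (x, y) = (6, 0)
Using cos(theta2) = (x^2 + y^2 - L1^2 - L2^2) / (2*L1*L2)
x^2 + y^2 = 6^2 + 0 = 36
L1^2 + L2^2 = 9 + 64 = 73
Numerator = 36 - 73 = -37
Denominator = 2*3*8 = 48
cos(theta2) = -37/48 = -37/48

-37/48


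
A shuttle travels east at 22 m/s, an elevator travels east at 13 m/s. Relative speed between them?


Given: v_A = 22 m/s east, v_B = 13 m/s east
Both move in the same direction; relative speed = |v_A - v_B|
|22 - 13| = |9|
= 9 m/s

9 m/s


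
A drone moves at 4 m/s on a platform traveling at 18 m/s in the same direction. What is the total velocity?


Given: object velocity = 4 m/s, platform velocity = 18 m/s (same direction)
Using classical velocity addition: v_total = v_object + v_platform
v_total = 4 + 18
v_total = 22 m/s

22 m/s


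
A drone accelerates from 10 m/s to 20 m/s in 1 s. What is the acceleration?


Given: initial velocity v0 = 10 m/s, final velocity v = 20 m/s, time t = 1 s
Using a = (v - v0) / t
a = (20 - 10) / 1
a = 10 / 1
a = 10 m/s^2

10 m/s^2


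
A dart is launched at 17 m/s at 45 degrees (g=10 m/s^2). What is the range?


Given: v0 = 17 m/s, theta = 45 deg, g = 10 m/s^2
sin(2*45) = sin(90) = 1
Using R = v0^2 * sin(2*theta) / g
R = 17^2 * 1 / 10
R = 289 / 10
R = 289/10 m

289/10 m


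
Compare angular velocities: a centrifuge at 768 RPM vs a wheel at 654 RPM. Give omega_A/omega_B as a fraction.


Given: RPM_A = 768, RPM_B = 654
omega = 2*pi*RPM/60, so omega_A/omega_B = RPM_A / RPM_B
omega_A/omega_B = 768 / 654
omega_A/omega_B = 128/109

128/109


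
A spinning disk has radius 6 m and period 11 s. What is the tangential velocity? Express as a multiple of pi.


Given: radius r = 6 m, period T = 11 s
Using v = 2*pi*r / T
v = 2*pi*6 / 11
v = 12*pi / 11
v = 12/11*pi m/s

12/11*pi m/s


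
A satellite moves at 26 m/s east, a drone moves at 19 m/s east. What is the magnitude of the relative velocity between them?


Given: v_A = 26 m/s east, v_B = 19 m/s east
Both move in the same direction; relative speed = |v_A - v_B|
|26 - 19| = |7|
= 7 m/s

7 m/s


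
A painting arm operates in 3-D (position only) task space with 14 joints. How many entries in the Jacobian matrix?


Given: task space dimension = 3, joints = 14
Jacobian is a 3 x 14 matrix
Total entries = rows * columns
Total = 3 * 14
Total = 42

42


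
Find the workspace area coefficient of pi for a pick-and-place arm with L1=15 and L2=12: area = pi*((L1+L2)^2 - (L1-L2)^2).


Given: L1 = 15, L2 = 12
(L1+L2)^2 = (27)^2 = 729
(L1-L2)^2 = (3)^2 = 9
Difference = 729 - 9 = 720
This equals 4*L1*L2 = 4*15*12 = 720
Workspace area = 720*pi

720


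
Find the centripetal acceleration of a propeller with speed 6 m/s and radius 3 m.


Given: v = 6 m/s, r = 3 m
Using a_c = v^2 / r
a_c = 6^2 / 3
a_c = 36 / 3
a_c = 12 m/s^2

12 m/s^2


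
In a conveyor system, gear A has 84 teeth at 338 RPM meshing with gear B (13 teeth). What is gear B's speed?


Given: N1 = 84 teeth, w1 = 338 RPM, N2 = 13 teeth
Using N1*w1 = N2*w2
w2 = N1*w1 / N2
w2 = 84*338 / 13
w2 = 28392 / 13
w2 = 2184 RPM

2184 RPM


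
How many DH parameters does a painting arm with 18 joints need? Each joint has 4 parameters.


Given: 18 joints, 4 DH parameters per joint (d, theta, a, alpha)
Total DH parameters = number_of_joints * 4
Total = 18 * 4
Total = 72

72


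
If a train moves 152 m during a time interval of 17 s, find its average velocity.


Given: distance d = 152 m, time t = 17 s
Using v = d / t
v = 152 / 17
v = 152/17 m/s

152/17 m/s


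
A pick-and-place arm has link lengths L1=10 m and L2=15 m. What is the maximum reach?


Given: L1 = 10 m, L2 = 15 m
For a 2-link planar arm, max reach = L1 + L2 (fully extended)
Max reach = 10 + 15
Max reach = 25 m

25 m


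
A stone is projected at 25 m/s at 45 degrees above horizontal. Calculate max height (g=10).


Given: v0 = 25 m/s, theta = 45 deg, g = 10 m/s^2
sin^2(45) = 1/2
Using H = v0^2 * sin^2(theta) / (2*g)
H = 25^2 * 1/2 / (2*10)
H = 625 * 1/2 / 20
H = 625/2 / 20
H = 125/8 m

125/8 m


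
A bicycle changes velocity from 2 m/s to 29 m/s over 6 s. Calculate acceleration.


Given: initial velocity v0 = 2 m/s, final velocity v = 29 m/s, time t = 6 s
Using a = (v - v0) / t
a = (29 - 2) / 6
a = 27 / 6
a = 9/2 m/s^2

9/2 m/s^2


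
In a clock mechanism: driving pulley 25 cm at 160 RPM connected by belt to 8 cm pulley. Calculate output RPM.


Given: D1 = 25 cm, w1 = 160 RPM, D2 = 8 cm
Using D1*w1 = D2*w2
w2 = D1*w1 / D2
w2 = 25*160 / 8
w2 = 4000 / 8
w2 = 500 RPM

500 RPM


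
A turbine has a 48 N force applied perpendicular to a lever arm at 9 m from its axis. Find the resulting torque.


Given: F = 48 N, r = 9 m, angle = 90 deg (perpendicular)
Using tau = F * r * sin(90)
sin(90) = 1
tau = 48 * 9 * 1
tau = 432 Nm

432 Nm


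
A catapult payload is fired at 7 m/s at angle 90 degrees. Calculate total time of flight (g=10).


Given: v0 = 7 m/s, theta = 90 deg, g = 10 m/s^2
sin(90) = 1
Using T = 2*v0*sin(theta) / g
T = 2*7*1 / 10
T = 14 / 10
T = 7/5 s

7/5 s


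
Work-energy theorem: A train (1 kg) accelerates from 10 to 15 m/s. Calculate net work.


Given: m = 1 kg, v0 = 10 m/s, v = 15 m/s
Using W = (1/2)*m*(v^2 - v0^2)
v^2 = 15^2 = 225
v0^2 = 10^2 = 100
v^2 - v0^2 = 225 - 100 = 125
W = (1/2)*1*125 = 125/2 J

125/2 J


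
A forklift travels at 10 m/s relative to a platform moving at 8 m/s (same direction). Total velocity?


Given: object velocity = 10 m/s, platform velocity = 8 m/s (same direction)
Using classical velocity addition: v_total = v_object + v_platform
v_total = 10 + 8
v_total = 18 m/s

18 m/s


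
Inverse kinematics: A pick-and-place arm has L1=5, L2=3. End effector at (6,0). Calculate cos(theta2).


Given: L1 = 5, L2 = 3, target (x, y) = (6, 0)
Using cos(theta2) = (x^2 + y^2 - L1^2 - L2^2) / (2*L1*L2)
x^2 + y^2 = 6^2 + 0 = 36
L1^2 + L2^2 = 25 + 9 = 34
Numerator = 36 - 34 = 2
Denominator = 2*5*3 = 30
cos(theta2) = 2/30 = 1/15

1/15


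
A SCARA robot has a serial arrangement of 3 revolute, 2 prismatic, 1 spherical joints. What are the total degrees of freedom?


Given: serial robot with 3 revolute, 2 prismatic, 1 spherical joints
DOF contribution per joint type: revolute=1, prismatic=1, spherical=3, fixed=0
DOF = 3*1 + 2*1 + 1*3
DOF = 8

8


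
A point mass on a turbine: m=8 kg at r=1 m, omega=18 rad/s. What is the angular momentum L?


Given: m = 8 kg, r = 1 m, omega = 18 rad/s
For a point mass: I = m*r^2
I = 8*1^2 = 8*1 = 8
L = I*omega = 8*18
L = 144 kg*m^2/s

144 kg*m^2/s


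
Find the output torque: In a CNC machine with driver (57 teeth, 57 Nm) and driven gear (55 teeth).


Given: N1 = 57, N2 = 55, T1 = 57 Nm
Using T2/T1 = N2/N1
T2 = T1 * N2 / N1
T2 = 57 * 55 / 57
T2 = 3135 / 57
T2 = 55 Nm

55 Nm


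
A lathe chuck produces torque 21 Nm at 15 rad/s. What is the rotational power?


Given: tau = 21 Nm, omega = 15 rad/s
Using P = tau * omega
P = 21 * 15
P = 315 W

315 W


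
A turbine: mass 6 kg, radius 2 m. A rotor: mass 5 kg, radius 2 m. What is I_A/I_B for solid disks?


Given: M1=6 kg, R1=2 m, M2=5 kg, R2=2 m
For a disk: I = (1/2)*M*R^2, so I_A/I_B = (M1*R1^2)/(M2*R2^2)
M1*R1^2 = 6*4 = 24
M2*R2^2 = 5*4 = 20
I_A/I_B = 24/20 = 6/5

6/5


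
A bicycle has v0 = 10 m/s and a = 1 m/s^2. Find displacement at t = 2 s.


Given: v0 = 10 m/s, a = 1 m/s^2, t = 2 s
Using s = v0*t + (1/2)*a*t^2
s = 10*2 + (1/2)*1*2^2
s = 20 + (1/2)*4
s = 20 + 2
s = 22

22 m


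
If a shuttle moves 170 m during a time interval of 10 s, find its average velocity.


Given: distance d = 170 m, time t = 10 s
Using v = d / t
v = 170 / 10
v = 17 m/s

17 m/s


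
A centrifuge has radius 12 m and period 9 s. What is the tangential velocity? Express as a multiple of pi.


Given: radius r = 12 m, period T = 9 s
Using v = 2*pi*r / T
v = 2*pi*12 / 9
v = 24*pi / 9
v = 8/3*pi m/s

8/3*pi m/s


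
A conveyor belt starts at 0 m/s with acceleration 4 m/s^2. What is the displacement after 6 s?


Given: v0 = 0 m/s, a = 4 m/s^2, t = 6 s
Using s = v0*t + (1/2)*a*t^2
s = 0*6 + (1/2)*4*6^2
s = 0 + (1/2)*144
s = 0 + 72
s = 72

72 m


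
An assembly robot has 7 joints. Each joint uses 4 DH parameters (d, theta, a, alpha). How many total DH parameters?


Given: 7 joints, 4 DH parameters per joint (d, theta, a, alpha)
Total DH parameters = number_of_joints * 4
Total = 7 * 4
Total = 28

28


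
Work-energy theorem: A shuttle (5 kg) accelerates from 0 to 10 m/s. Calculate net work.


Given: m = 5 kg, v0 = 0 m/s, v = 10 m/s
Using W = (1/2)*m*(v^2 - v0^2)
v^2 = 10^2 = 100
v0^2 = 0^2 = 0
v^2 - v0^2 = 100 - 0 = 100
W = (1/2)*5*100 = 250 J

250 J


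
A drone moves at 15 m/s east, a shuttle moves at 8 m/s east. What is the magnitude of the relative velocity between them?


Given: v_A = 15 m/s east, v_B = 8 m/s east
Both move in the same direction; relative speed = |v_A - v_B|
|15 - 8| = |7|
= 7 m/s

7 m/s


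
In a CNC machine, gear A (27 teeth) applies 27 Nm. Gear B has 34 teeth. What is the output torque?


Given: N1 = 27, N2 = 34, T1 = 27 Nm
Using T2/T1 = N2/N1
T2 = T1 * N2 / N1
T2 = 27 * 34 / 27
T2 = 918 / 27
T2 = 34 Nm

34 Nm


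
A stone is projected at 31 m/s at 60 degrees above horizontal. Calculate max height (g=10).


Given: v0 = 31 m/s, theta = 60 deg, g = 10 m/s^2
sin^2(60) = 3/4
Using H = v0^2 * sin^2(theta) / (2*g)
H = 31^2 * 3/4 / (2*10)
H = 961 * 3/4 / 20
H = 2883/4 / 20
H = 2883/80 m

2883/80 m


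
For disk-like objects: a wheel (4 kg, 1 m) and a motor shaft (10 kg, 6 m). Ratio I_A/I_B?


Given: M1=4 kg, R1=1 m, M2=10 kg, R2=6 m
For a disk: I = (1/2)*M*R^2, so I_A/I_B = (M1*R1^2)/(M2*R2^2)
M1*R1^2 = 4*1 = 4
M2*R2^2 = 10*36 = 360
I_A/I_B = 4/360 = 1/90

1/90


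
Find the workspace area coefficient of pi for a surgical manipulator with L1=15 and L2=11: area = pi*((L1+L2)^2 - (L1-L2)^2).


Given: L1 = 15, L2 = 11
(L1+L2)^2 = (26)^2 = 676
(L1-L2)^2 = (4)^2 = 16
Difference = 676 - 16 = 660
This equals 4*L1*L2 = 4*15*11 = 660
Workspace area = 660*pi

660


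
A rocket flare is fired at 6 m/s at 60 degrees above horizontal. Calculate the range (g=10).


Given: v0 = 6 m/s, theta = 60 deg, g = 10 m/s^2
sin(2*60) = sin(120) = sqrt(3)/2
Using R = v0^2 * sin(2*theta) / g
R = 6^2 * (sqrt(3)/2) / 10
R = 36 * sqrt(3) / 20
R = 9/5*sqrt(3) m

9/5*sqrt(3) m


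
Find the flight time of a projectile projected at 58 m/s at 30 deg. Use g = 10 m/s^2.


Given: v0 = 58 m/s, theta = 30 deg, g = 10 m/s^2
sin(30) = 1/2
Using T = 2*v0*sin(theta) / g
T = 2*58*1/2 / 10
T = 58 / 10
T = 29/5 s

29/5 s


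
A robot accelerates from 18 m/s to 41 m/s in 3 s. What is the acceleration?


Given: initial velocity v0 = 18 m/s, final velocity v = 41 m/s, time t = 3 s
Using a = (v - v0) / t
a = (41 - 18) / 3
a = 23 / 3
a = 23/3 m/s^2

23/3 m/s^2


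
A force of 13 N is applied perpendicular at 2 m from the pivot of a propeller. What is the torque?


Given: F = 13 N, r = 2 m, angle = 90 deg (perpendicular)
Using tau = F * r * sin(90)
sin(90) = 1
tau = 13 * 2 * 1
tau = 26 Nm

26 Nm


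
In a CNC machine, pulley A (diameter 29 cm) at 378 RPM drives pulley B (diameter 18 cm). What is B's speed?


Given: D1 = 29 cm, w1 = 378 RPM, D2 = 18 cm
Using D1*w1 = D2*w2
w2 = D1*w1 / D2
w2 = 29*378 / 18
w2 = 10962 / 18
w2 = 609 RPM

609 RPM


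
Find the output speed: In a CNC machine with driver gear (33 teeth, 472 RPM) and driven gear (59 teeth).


Given: N1 = 33 teeth, w1 = 472 RPM, N2 = 59 teeth
Using N1*w1 = N2*w2
w2 = N1*w1 / N2
w2 = 33*472 / 59
w2 = 15576 / 59
w2 = 264 RPM

264 RPM


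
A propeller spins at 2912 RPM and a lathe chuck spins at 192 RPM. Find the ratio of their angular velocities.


Given: RPM_A = 2912, RPM_B = 192
omega = 2*pi*RPM/60, so omega_A/omega_B = RPM_A / RPM_B
omega_A/omega_B = 2912 / 192
omega_A/omega_B = 91/6

91/6


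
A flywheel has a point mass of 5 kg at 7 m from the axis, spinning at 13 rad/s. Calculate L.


Given: m = 5 kg, r = 7 m, omega = 13 rad/s
For a point mass: I = m*r^2
I = 5*7^2 = 5*49 = 245
L = I*omega = 245*13
L = 3185 kg*m^2/s

3185 kg*m^2/s


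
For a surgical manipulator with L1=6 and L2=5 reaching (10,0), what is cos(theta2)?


Given: L1 = 6, L2 = 5, target (x, y) = (10, 0)
Using cos(theta2) = (x^2 + y^2 - L1^2 - L2^2) / (2*L1*L2)
x^2 + y^2 = 10^2 + 0 = 100
L1^2 + L2^2 = 36 + 25 = 61
Numerator = 100 - 61 = 39
Denominator = 2*6*5 = 60
cos(theta2) = 39/60 = 13/20

13/20


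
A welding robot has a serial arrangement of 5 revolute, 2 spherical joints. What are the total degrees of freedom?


Given: serial robot with 5 revolute, 2 spherical joints
DOF contribution per joint type: revolute=1, prismatic=1, spherical=3, fixed=0
DOF = 5*1 + 2*3
DOF = 11

11


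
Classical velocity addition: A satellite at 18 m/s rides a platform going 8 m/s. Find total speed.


Given: object velocity = 18 m/s, platform velocity = 8 m/s (same direction)
Using classical velocity addition: v_total = v_object + v_platform
v_total = 18 + 8
v_total = 26 m/s

26 m/s


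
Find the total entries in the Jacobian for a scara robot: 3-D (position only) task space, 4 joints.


Given: task space dimension = 3, joints = 4
Jacobian is a 3 x 4 matrix
Total entries = rows * columns
Total = 3 * 4
Total = 12

12


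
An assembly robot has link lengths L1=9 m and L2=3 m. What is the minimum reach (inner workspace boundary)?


Given: L1 = 9 m, L2 = 3 m
For a 2-link planar arm, min reach = |L1 - L2| (second link folded back)
Min reach = |9 - 3|
Min reach = 6 m

6 m


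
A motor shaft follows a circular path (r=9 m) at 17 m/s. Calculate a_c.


Given: v = 17 m/s, r = 9 m
Using a_c = v^2 / r
a_c = 17^2 / 9
a_c = 289 / 9
a_c = 289/9 m/s^2

289/9 m/s^2


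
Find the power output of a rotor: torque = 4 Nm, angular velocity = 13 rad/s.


Given: tau = 4 Nm, omega = 13 rad/s
Using P = tau * omega
P = 4 * 13
P = 52 W

52 W


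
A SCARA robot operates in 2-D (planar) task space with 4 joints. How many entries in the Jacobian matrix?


Given: task space dimension = 2, joints = 4
Jacobian is a 2 x 4 matrix
Total entries = rows * columns
Total = 2 * 4
Total = 8

8


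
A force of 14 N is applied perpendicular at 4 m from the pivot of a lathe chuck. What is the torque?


Given: F = 14 N, r = 4 m, angle = 90 deg (perpendicular)
Using tau = F * r * sin(90)
sin(90) = 1
tau = 14 * 4 * 1
tau = 56 Nm

56 Nm


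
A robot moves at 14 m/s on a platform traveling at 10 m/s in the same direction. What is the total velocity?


Given: object velocity = 14 m/s, platform velocity = 10 m/s (same direction)
Using classical velocity addition: v_total = v_object + v_platform
v_total = 14 + 10
v_total = 24 m/s

24 m/s


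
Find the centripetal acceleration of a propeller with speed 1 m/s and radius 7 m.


Given: v = 1 m/s, r = 7 m
Using a_c = v^2 / r
a_c = 1^2 / 7
a_c = 1 / 7
a_c = 1/7 m/s^2

1/7 m/s^2


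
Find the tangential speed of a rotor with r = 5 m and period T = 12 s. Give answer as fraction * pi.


Given: radius r = 5 m, period T = 12 s
Using v = 2*pi*r / T
v = 2*pi*5 / 12
v = 10*pi / 12
v = 5/6*pi m/s

5/6*pi m/s


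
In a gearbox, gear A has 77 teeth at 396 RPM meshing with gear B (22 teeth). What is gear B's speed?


Given: N1 = 77 teeth, w1 = 396 RPM, N2 = 22 teeth
Using N1*w1 = N2*w2
w2 = N1*w1 / N2
w2 = 77*396 / 22
w2 = 30492 / 22
w2 = 1386 RPM

1386 RPM


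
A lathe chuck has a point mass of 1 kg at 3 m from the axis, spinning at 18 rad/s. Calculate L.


Given: m = 1 kg, r = 3 m, omega = 18 rad/s
For a point mass: I = m*r^2
I = 1*3^2 = 1*9 = 9
L = I*omega = 9*18
L = 162 kg*m^2/s

162 kg*m^2/s


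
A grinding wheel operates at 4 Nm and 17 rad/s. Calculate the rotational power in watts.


Given: tau = 4 Nm, omega = 17 rad/s
Using P = tau * omega
P = 4 * 17
P = 68 W

68 W


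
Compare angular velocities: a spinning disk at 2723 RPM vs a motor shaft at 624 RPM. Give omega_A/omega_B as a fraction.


Given: RPM_A = 2723, RPM_B = 624
omega = 2*pi*RPM/60, so omega_A/omega_B = RPM_A / RPM_B
omega_A/omega_B = 2723 / 624
omega_A/omega_B = 2723/624

2723/624


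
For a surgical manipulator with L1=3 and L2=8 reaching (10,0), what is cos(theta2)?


Given: L1 = 3, L2 = 8, target (x, y) = (10, 0)
Using cos(theta2) = (x^2 + y^2 - L1^2 - L2^2) / (2*L1*L2)
x^2 + y^2 = 10^2 + 0 = 100
L1^2 + L2^2 = 9 + 64 = 73
Numerator = 100 - 73 = 27
Denominator = 2*3*8 = 48
cos(theta2) = 27/48 = 9/16

9/16


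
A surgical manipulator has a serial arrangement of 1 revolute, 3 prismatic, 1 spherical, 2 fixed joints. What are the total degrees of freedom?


Given: serial robot with 1 revolute, 3 prismatic, 1 spherical, 2 fixed joints
DOF contribution per joint type: revolute=1, prismatic=1, spherical=3, fixed=0
DOF = 1*1 + 3*1 + 1*3 + 2*0
DOF = 7

7


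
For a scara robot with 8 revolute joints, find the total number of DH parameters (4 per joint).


Given: 8 joints, 4 DH parameters per joint (d, theta, a, alpha)
Total DH parameters = number_of_joints * 4
Total = 8 * 4
Total = 32

32


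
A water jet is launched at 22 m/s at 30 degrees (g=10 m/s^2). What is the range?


Given: v0 = 22 m/s, theta = 30 deg, g = 10 m/s^2
sin(2*30) = sin(60) = sqrt(3)/2
Using R = v0^2 * sin(2*theta) / g
R = 22^2 * (sqrt(3)/2) / 10
R = 484 * sqrt(3) / 20
R = 121/5*sqrt(3) m

121/5*sqrt(3) m


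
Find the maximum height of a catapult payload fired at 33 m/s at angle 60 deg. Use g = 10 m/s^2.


Given: v0 = 33 m/s, theta = 60 deg, g = 10 m/s^2
sin^2(60) = 3/4
Using H = v0^2 * sin^2(theta) / (2*g)
H = 33^2 * 3/4 / (2*10)
H = 1089 * 3/4 / 20
H = 3267/4 / 20
H = 3267/80 m

3267/80 m


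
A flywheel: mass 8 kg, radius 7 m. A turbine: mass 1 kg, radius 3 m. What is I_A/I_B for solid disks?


Given: M1=8 kg, R1=7 m, M2=1 kg, R2=3 m
For a disk: I = (1/2)*M*R^2, so I_A/I_B = (M1*R1^2)/(M2*R2^2)
M1*R1^2 = 8*49 = 392
M2*R2^2 = 1*9 = 9
I_A/I_B = 392/9 = 392/9

392/9


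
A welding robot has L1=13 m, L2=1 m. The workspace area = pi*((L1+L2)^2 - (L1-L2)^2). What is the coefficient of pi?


Given: L1 = 13, L2 = 1
(L1+L2)^2 = (14)^2 = 196
(L1-L2)^2 = (12)^2 = 144
Difference = 196 - 144 = 52
This equals 4*L1*L2 = 4*13*1 = 52
Workspace area = 52*pi

52


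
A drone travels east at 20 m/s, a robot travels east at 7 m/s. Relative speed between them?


Given: v_A = 20 m/s east, v_B = 7 m/s east
Both move in the same direction; relative speed = |v_A - v_B|
|20 - 7| = |13|
= 13 m/s

13 m/s


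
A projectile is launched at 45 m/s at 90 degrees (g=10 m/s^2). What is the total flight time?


Given: v0 = 45 m/s, theta = 90 deg, g = 10 m/s^2
sin(90) = 1
Using T = 2*v0*sin(theta) / g
T = 2*45*1 / 10
T = 90 / 10
T = 9 s

9 s


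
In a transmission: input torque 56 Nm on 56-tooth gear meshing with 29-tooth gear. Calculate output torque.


Given: N1 = 56, N2 = 29, T1 = 56 Nm
Using T2/T1 = N2/N1
T2 = T1 * N2 / N1
T2 = 56 * 29 / 56
T2 = 1624 / 56
T2 = 29 Nm

29 Nm


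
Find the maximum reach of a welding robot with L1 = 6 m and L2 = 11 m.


Given: L1 = 6 m, L2 = 11 m
For a 2-link planar arm, max reach = L1 + L2 (fully extended)
Max reach = 6 + 11
Max reach = 17 m

17 m


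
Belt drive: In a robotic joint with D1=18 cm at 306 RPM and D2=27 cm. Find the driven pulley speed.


Given: D1 = 18 cm, w1 = 306 RPM, D2 = 27 cm
Using D1*w1 = D2*w2
w2 = D1*w1 / D2
w2 = 18*306 / 27
w2 = 5508 / 27
w2 = 204 RPM

204 RPM


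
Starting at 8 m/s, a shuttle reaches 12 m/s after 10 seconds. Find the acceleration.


Given: initial velocity v0 = 8 m/s, final velocity v = 12 m/s, time t = 10 s
Using a = (v - v0) / t
a = (12 - 8) / 10
a = 4 / 10
a = 2/5 m/s^2

2/5 m/s^2


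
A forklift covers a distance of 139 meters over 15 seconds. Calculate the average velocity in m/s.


Given: distance d = 139 m, time t = 15 s
Using v = d / t
v = 139 / 15
v = 139/15 m/s

139/15 m/s


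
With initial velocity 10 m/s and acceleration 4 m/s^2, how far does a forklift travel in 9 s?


Given: v0 = 10 m/s, a = 4 m/s^2, t = 9 s
Using s = v0*t + (1/2)*a*t^2
s = 10*9 + (1/2)*4*9^2
s = 90 + (1/2)*324
s = 90 + 162
s = 252

252 m


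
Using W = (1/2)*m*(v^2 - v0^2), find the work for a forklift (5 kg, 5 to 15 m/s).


Given: m = 5 kg, v0 = 5 m/s, v = 15 m/s
Using W = (1/2)*m*(v^2 - v0^2)
v^2 = 15^2 = 225
v0^2 = 5^2 = 25
v^2 - v0^2 = 225 - 25 = 200
W = (1/2)*5*200 = 500 J

500 J


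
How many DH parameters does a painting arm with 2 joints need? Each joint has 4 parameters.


Given: 2 joints, 4 DH parameters per joint (d, theta, a, alpha)
Total DH parameters = number_of_joints * 4
Total = 2 * 4
Total = 8

8


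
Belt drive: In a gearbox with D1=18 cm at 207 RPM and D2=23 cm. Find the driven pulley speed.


Given: D1 = 18 cm, w1 = 207 RPM, D2 = 23 cm
Using D1*w1 = D2*w2
w2 = D1*w1 / D2
w2 = 18*207 / 23
w2 = 3726 / 23
w2 = 162 RPM

162 RPM


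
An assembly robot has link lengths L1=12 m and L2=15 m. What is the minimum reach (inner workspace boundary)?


Given: L1 = 12 m, L2 = 15 m
For a 2-link planar arm, min reach = |L1 - L2| (second link folded back)
Min reach = |12 - 15|
Min reach = 3 m

3 m


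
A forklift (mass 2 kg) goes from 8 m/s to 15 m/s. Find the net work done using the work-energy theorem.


Given: m = 2 kg, v0 = 8 m/s, v = 15 m/s
Using W = (1/2)*m*(v^2 - v0^2)
v^2 = 15^2 = 225
v0^2 = 8^2 = 64
v^2 - v0^2 = 225 - 64 = 161
W = (1/2)*2*161 = 161 J

161 J


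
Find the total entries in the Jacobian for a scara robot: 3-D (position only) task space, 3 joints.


Given: task space dimension = 3, joints = 3
Jacobian is a 3 x 3 matrix
Total entries = rows * columns
Total = 3 * 3
Total = 9

9


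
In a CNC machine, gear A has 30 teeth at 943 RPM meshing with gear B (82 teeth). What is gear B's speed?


Given: N1 = 30 teeth, w1 = 943 RPM, N2 = 82 teeth
Using N1*w1 = N2*w2
w2 = N1*w1 / N2
w2 = 30*943 / 82
w2 = 28290 / 82
w2 = 345 RPM

345 RPM


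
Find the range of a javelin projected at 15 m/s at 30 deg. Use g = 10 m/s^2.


Given: v0 = 15 m/s, theta = 30 deg, g = 10 m/s^2
sin(2*30) = sin(60) = sqrt(3)/2
Using R = v0^2 * sin(2*theta) / g
R = 15^2 * (sqrt(3)/2) / 10
R = 225 * sqrt(3) / 20
R = 45/4*sqrt(3) m

45/4*sqrt(3) m


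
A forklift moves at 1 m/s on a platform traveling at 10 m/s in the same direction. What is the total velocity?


Given: object velocity = 1 m/s, platform velocity = 10 m/s (same direction)
Using classical velocity addition: v_total = v_object + v_platform
v_total = 1 + 10
v_total = 11 m/s

11 m/s


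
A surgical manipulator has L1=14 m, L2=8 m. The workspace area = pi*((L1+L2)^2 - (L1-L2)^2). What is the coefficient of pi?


Given: L1 = 14, L2 = 8
(L1+L2)^2 = (22)^2 = 484
(L1-L2)^2 = (6)^2 = 36
Difference = 484 - 36 = 448
This equals 4*L1*L2 = 4*14*8 = 448
Workspace area = 448*pi

448


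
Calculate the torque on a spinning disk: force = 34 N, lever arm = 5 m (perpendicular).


Given: F = 34 N, r = 5 m, angle = 90 deg (perpendicular)
Using tau = F * r * sin(90)
sin(90) = 1
tau = 34 * 5 * 1
tau = 170 Nm

170 Nm


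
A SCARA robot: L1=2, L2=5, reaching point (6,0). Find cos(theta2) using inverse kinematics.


Given: L1 = 2, L2 = 5, target (x, y) = (6, 0)
Using cos(theta2) = (x^2 + y^2 - L1^2 - L2^2) / (2*L1*L2)
x^2 + y^2 = 6^2 + 0 = 36
L1^2 + L2^2 = 4 + 25 = 29
Numerator = 36 - 29 = 7
Denominator = 2*2*5 = 20
cos(theta2) = 7/20 = 7/20

7/20


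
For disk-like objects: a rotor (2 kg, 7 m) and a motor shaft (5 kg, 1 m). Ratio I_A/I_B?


Given: M1=2 kg, R1=7 m, M2=5 kg, R2=1 m
For a disk: I = (1/2)*M*R^2, so I_A/I_B = (M1*R1^2)/(M2*R2^2)
M1*R1^2 = 2*49 = 98
M2*R2^2 = 5*1 = 5
I_A/I_B = 98/5 = 98/5

98/5


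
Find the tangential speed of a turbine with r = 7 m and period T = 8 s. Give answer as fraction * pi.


Given: radius r = 7 m, period T = 8 s
Using v = 2*pi*r / T
v = 2*pi*7 / 8
v = 14*pi / 8
v = 7/4*pi m/s

7/4*pi m/s


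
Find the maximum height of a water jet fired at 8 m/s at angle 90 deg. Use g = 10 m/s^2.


Given: v0 = 8 m/s, theta = 90 deg, g = 10 m/s^2
sin^2(90) = 1
Using H = v0^2 * sin^2(theta) / (2*g)
H = 8^2 * 1 / (2*10)
H = 64 * 1 / 20
H = 64 / 20
H = 16/5 m

16/5 m


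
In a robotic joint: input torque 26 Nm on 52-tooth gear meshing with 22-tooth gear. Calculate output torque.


Given: N1 = 52, N2 = 22, T1 = 26 Nm
Using T2/T1 = N2/N1
T2 = T1 * N2 / N1
T2 = 26 * 22 / 52
T2 = 572 / 52
T2 = 11 Nm

11 Nm


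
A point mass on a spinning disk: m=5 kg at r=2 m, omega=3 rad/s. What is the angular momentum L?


Given: m = 5 kg, r = 2 m, omega = 3 rad/s
For a point mass: I = m*r^2
I = 5*2^2 = 5*4 = 20
L = I*omega = 20*3
L = 60 kg*m^2/s

60 kg*m^2/s


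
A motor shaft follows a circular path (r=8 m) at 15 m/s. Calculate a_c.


Given: v = 15 m/s, r = 8 m
Using a_c = v^2 / r
a_c = 15^2 / 8
a_c = 225 / 8
a_c = 225/8 m/s^2

225/8 m/s^2


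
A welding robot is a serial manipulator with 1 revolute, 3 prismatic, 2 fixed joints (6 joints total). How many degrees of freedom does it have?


Given: serial robot with 1 revolute, 3 prismatic, 2 fixed joints
DOF contribution per joint type: revolute=1, prismatic=1, spherical=3, fixed=0
DOF = 1*1 + 3*1 + 2*0
DOF = 4

4


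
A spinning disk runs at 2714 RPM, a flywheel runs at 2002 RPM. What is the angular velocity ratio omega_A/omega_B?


Given: RPM_A = 2714, RPM_B = 2002
omega = 2*pi*RPM/60, so omega_A/omega_B = RPM_A / RPM_B
omega_A/omega_B = 2714 / 2002
omega_A/omega_B = 1357/1001

1357/1001


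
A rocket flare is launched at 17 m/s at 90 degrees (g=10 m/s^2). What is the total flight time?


Given: v0 = 17 m/s, theta = 90 deg, g = 10 m/s^2
sin(90) = 1
Using T = 2*v0*sin(theta) / g
T = 2*17*1 / 10
T = 34 / 10
T = 17/5 s

17/5 s


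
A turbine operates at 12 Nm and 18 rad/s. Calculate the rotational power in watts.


Given: tau = 12 Nm, omega = 18 rad/s
Using P = tau * omega
P = 12 * 18
P = 216 W

216 W


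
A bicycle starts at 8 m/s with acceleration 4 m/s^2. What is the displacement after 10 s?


Given: v0 = 8 m/s, a = 4 m/s^2, t = 10 s
Using s = v0*t + (1/2)*a*t^2
s = 8*10 + (1/2)*4*10^2
s = 80 + (1/2)*400
s = 80 + 200
s = 280

280 m


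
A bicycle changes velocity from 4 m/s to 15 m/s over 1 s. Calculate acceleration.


Given: initial velocity v0 = 4 m/s, final velocity v = 15 m/s, time t = 1 s
Using a = (v - v0) / t
a = (15 - 4) / 1
a = 11 / 1
a = 11 m/s^2

11 m/s^2


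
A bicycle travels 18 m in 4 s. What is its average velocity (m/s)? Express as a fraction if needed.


Given: distance d = 18 m, time t = 4 s
Using v = d / t
v = 18 / 4
v = 9/2 m/s

9/2 m/s


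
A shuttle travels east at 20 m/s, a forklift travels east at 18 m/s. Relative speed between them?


Given: v_A = 20 m/s east, v_B = 18 m/s east
Both move in the same direction; relative speed = |v_A - v_B|
|20 - 18| = |2|
= 2 m/s

2 m/s


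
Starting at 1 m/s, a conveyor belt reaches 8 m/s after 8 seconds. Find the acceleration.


Given: initial velocity v0 = 1 m/s, final velocity v = 8 m/s, time t = 8 s
Using a = (v - v0) / t
a = (8 - 1) / 8
a = 7 / 8
a = 7/8 m/s^2

7/8 m/s^2


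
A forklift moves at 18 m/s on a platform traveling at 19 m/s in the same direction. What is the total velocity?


Given: object velocity = 18 m/s, platform velocity = 19 m/s (same direction)
Using classical velocity addition: v_total = v_object + v_platform
v_total = 18 + 19
v_total = 37 m/s

37 m/s


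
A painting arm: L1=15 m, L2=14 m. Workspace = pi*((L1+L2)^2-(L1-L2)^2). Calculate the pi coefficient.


Given: L1 = 15, L2 = 14
(L1+L2)^2 = (29)^2 = 841
(L1-L2)^2 = (1)^2 = 1
Difference = 841 - 1 = 840
This equals 4*L1*L2 = 4*15*14 = 840
Workspace area = 840*pi

840


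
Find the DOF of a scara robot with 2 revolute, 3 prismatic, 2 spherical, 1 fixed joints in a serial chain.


Given: serial robot with 2 revolute, 3 prismatic, 2 spherical, 1 fixed joints
DOF contribution per joint type: revolute=1, prismatic=1, spherical=3, fixed=0
DOF = 2*1 + 3*1 + 2*3 + 1*0
DOF = 11

11


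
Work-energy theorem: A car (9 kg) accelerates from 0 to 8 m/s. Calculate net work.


Given: m = 9 kg, v0 = 0 m/s, v = 8 m/s
Using W = (1/2)*m*(v^2 - v0^2)
v^2 = 8^2 = 64
v0^2 = 0^2 = 0
v^2 - v0^2 = 64 - 0 = 64
W = (1/2)*9*64 = 288 J

288 J


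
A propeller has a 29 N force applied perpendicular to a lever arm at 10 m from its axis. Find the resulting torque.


Given: F = 29 N, r = 10 m, angle = 90 deg (perpendicular)
Using tau = F * r * sin(90)
sin(90) = 1
tau = 29 * 10 * 1
tau = 290 Nm

290 Nm


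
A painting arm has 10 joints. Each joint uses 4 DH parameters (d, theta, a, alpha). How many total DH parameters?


Given: 10 joints, 4 DH parameters per joint (d, theta, a, alpha)
Total DH parameters = number_of_joints * 4
Total = 10 * 4
Total = 40

40


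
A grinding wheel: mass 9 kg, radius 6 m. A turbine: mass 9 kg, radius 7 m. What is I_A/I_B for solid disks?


Given: M1=9 kg, R1=6 m, M2=9 kg, R2=7 m
For a disk: I = (1/2)*M*R^2, so I_A/I_B = (M1*R1^2)/(M2*R2^2)
M1*R1^2 = 9*36 = 324
M2*R2^2 = 9*49 = 441
I_A/I_B = 324/441 = 36/49

36/49


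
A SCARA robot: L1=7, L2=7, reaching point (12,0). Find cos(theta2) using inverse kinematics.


Given: L1 = 7, L2 = 7, target (x, y) = (12, 0)
Using cos(theta2) = (x^2 + y^2 - L1^2 - L2^2) / (2*L1*L2)
x^2 + y^2 = 12^2 + 0 = 144
L1^2 + L2^2 = 49 + 49 = 98
Numerator = 144 - 98 = 46
Denominator = 2*7*7 = 98
cos(theta2) = 46/98 = 23/49

23/49


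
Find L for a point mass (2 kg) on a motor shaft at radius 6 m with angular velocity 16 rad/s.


Given: m = 2 kg, r = 6 m, omega = 16 rad/s
For a point mass: I = m*r^2
I = 2*6^2 = 2*36 = 72
L = I*omega = 72*16
L = 1152 kg*m^2/s

1152 kg*m^2/s


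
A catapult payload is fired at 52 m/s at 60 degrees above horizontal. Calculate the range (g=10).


Given: v0 = 52 m/s, theta = 60 deg, g = 10 m/s^2
sin(2*60) = sin(120) = sqrt(3)/2
Using R = v0^2 * sin(2*theta) / g
R = 52^2 * (sqrt(3)/2) / 10
R = 2704 * sqrt(3) / 20
R = 676/5*sqrt(3) m

676/5*sqrt(3) m


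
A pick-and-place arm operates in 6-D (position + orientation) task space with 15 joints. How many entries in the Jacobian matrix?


Given: task space dimension = 6, joints = 15
Jacobian is a 6 x 15 matrix
Total entries = rows * columns
Total = 6 * 15
Total = 90

90


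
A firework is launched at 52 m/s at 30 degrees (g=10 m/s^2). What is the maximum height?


Given: v0 = 52 m/s, theta = 30 deg, g = 10 m/s^2
sin^2(30) = 1/4
Using H = v0^2 * sin^2(theta) / (2*g)
H = 52^2 * 1/4 / (2*10)
H = 2704 * 1/4 / 20
H = 676 / 20
H = 169/5 m

169/5 m


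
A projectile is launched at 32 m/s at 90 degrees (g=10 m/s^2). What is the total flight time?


Given: v0 = 32 m/s, theta = 90 deg, g = 10 m/s^2
sin(90) = 1
Using T = 2*v0*sin(theta) / g
T = 2*32*1 / 10
T = 64 / 10
T = 32/5 s

32/5 s


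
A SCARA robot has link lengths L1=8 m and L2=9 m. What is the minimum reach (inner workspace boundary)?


Given: L1 = 8 m, L2 = 9 m
For a 2-link planar arm, min reach = |L1 - L2| (second link folded back)
Min reach = |8 - 9|
Min reach = 1 m

1 m


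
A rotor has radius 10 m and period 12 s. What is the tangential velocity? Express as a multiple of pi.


Given: radius r = 10 m, period T = 12 s
Using v = 2*pi*r / T
v = 2*pi*10 / 12
v = 20*pi / 12
v = 5/3*pi m/s

5/3*pi m/s


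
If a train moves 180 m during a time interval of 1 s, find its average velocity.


Given: distance d = 180 m, time t = 1 s
Using v = d / t
v = 180 / 1
v = 180 m/s

180 m/s


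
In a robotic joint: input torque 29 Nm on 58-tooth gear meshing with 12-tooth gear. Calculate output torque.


Given: N1 = 58, N2 = 12, T1 = 29 Nm
Using T2/T1 = N2/N1
T2 = T1 * N2 / N1
T2 = 29 * 12 / 58
T2 = 348 / 58
T2 = 6 Nm

6 Nm


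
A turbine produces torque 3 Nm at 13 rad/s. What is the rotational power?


Given: tau = 3 Nm, omega = 13 rad/s
Using P = tau * omega
P = 3 * 13
P = 39 W

39 W


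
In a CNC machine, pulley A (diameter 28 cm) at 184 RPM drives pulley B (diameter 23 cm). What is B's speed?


Given: D1 = 28 cm, w1 = 184 RPM, D2 = 23 cm
Using D1*w1 = D2*w2
w2 = D1*w1 / D2
w2 = 28*184 / 23
w2 = 5152 / 23
w2 = 224 RPM

224 RPM


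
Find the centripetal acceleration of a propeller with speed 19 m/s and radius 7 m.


Given: v = 19 m/s, r = 7 m
Using a_c = v^2 / r
a_c = 19^2 / 7
a_c = 361 / 7
a_c = 361/7 m/s^2

361/7 m/s^2


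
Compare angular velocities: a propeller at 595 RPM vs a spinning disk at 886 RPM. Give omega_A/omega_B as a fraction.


Given: RPM_A = 595, RPM_B = 886
omega = 2*pi*RPM/60, so omega_A/omega_B = RPM_A / RPM_B
omega_A/omega_B = 595 / 886
omega_A/omega_B = 595/886

595/886


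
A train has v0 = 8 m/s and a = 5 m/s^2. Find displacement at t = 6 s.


Given: v0 = 8 m/s, a = 5 m/s^2, t = 6 s
Using s = v0*t + (1/2)*a*t^2
s = 8*6 + (1/2)*5*6^2
s = 48 + (1/2)*180
s = 48 + 90
s = 138

138 m


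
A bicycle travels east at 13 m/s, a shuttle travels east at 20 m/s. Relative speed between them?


Given: v_A = 13 m/s east, v_B = 20 m/s east
Both move in the same direction; relative speed = |v_A - v_B|
|13 - 20| = |-7|
= 7 m/s

7 m/s


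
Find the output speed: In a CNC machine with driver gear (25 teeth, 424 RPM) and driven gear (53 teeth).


Given: N1 = 25 teeth, w1 = 424 RPM, N2 = 53 teeth
Using N1*w1 = N2*w2
w2 = N1*w1 / N2
w2 = 25*424 / 53
w2 = 10600 / 53
w2 = 200 RPM

200 RPM
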